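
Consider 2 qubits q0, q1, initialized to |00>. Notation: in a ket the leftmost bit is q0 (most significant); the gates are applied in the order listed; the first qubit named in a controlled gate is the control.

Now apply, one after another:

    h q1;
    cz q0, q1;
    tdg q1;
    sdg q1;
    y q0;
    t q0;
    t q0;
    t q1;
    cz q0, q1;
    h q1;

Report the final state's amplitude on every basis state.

The resulting statevector has amplitude 0 on |00>, 0 on |01>, -1/2 - I/2 on |10>, -1/2 + I/2 on |11>.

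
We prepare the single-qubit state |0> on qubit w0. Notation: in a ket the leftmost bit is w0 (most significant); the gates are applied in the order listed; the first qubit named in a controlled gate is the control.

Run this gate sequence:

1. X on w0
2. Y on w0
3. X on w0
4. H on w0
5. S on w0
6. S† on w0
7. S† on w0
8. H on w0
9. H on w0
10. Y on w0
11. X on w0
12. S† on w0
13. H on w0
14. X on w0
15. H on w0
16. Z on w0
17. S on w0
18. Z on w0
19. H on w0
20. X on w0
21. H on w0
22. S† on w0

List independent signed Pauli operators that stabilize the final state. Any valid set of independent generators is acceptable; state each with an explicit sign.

The stabilizer group can be generated by -X, among other valid generating sets. Key observation: steps 13-16 multiply out to the identity, so the circuit reduces to the remaining gates.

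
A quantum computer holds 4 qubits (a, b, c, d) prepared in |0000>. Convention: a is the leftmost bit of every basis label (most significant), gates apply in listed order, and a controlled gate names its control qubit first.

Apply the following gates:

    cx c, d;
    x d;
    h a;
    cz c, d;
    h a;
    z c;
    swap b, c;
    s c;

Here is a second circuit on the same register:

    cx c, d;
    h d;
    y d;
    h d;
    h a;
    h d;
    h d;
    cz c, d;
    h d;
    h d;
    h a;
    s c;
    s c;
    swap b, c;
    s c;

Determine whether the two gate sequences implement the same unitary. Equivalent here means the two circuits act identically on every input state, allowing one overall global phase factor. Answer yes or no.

No: there is an input state on which the two circuits produce genuinely different outputs (not merely differing by a phase).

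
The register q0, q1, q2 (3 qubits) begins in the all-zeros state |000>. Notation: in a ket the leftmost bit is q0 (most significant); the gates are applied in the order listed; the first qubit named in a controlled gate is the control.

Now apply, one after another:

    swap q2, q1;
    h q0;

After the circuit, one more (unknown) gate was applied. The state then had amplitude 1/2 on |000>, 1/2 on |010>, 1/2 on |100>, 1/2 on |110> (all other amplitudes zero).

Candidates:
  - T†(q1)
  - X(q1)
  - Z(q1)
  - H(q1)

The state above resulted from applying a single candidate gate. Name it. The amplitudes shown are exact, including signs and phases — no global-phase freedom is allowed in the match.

The applied gate was H(q1).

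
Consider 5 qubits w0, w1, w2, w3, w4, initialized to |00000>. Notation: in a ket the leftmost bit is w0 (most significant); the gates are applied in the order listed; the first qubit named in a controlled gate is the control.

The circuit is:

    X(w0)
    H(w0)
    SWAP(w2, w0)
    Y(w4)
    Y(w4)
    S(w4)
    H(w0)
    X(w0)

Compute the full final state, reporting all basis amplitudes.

The final amplitudes are 1/2 on |00000>, -1/2 on |00100>, 1/2 on |10000>, -1/2 on |10100>, and 0 on every other basis state.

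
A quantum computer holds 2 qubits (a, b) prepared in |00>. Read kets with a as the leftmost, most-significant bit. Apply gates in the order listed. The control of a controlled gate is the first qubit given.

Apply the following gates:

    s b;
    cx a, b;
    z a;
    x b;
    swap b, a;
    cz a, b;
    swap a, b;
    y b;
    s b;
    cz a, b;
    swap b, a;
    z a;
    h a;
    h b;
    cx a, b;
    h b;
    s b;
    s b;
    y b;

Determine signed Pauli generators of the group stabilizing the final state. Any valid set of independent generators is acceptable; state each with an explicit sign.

The final state is stabilized by the group generated by +XI, -IZ; other independent generating sets are equally valid.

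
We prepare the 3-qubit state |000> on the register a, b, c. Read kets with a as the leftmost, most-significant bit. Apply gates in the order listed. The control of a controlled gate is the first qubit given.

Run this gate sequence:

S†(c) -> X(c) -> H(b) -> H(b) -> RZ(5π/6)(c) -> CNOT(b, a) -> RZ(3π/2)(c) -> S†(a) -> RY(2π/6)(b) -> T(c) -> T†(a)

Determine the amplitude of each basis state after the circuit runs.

After the circuit, the state carries amplitude -sqrt(3)*exp(5*I*pi/12)/2 on |001>, -exp(5*I*pi/12)/2 on |011>, and 0 on every other basis state. Key observation: gates 3-4 undo each other exactly, leaving only the rest of the circuit to track.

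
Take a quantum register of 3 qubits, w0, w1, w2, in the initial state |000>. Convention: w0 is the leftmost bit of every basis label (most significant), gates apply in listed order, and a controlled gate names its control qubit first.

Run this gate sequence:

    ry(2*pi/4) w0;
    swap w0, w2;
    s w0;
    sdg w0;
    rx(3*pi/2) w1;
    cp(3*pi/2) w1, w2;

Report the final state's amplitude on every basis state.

The resulting statevector has amplitude -1/2 on |000>, -1/2 on |001>, -I/2 on |010>, -1/2 on |011>, 0 on |100>, 0 on |101>, 0 on |110>, 0 on |111>. Key observation: gates 3-4 undo each other exactly, leaving only the rest of the circuit to track.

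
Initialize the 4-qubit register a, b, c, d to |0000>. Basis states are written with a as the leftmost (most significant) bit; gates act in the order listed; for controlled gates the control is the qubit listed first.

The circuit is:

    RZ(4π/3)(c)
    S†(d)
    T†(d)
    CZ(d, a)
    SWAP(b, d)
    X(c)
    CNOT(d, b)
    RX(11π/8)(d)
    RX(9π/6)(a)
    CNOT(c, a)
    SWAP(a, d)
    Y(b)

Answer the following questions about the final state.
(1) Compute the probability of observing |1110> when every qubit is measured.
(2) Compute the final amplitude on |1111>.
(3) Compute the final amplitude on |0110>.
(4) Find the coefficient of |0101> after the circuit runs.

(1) The probability of measuring |1110> is sqrt(2 - sqrt(2))/8 + 1/4.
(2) The amplitude on |1111> is sqrt(2)*exp(I*pi/3)*sin(5*pi/16)/2.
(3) |0110> carries amplitude sqrt(2)*exp(I*pi/3)*cos(5*pi/16)/2 in the final state.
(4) The amplitude on |0101> is 0.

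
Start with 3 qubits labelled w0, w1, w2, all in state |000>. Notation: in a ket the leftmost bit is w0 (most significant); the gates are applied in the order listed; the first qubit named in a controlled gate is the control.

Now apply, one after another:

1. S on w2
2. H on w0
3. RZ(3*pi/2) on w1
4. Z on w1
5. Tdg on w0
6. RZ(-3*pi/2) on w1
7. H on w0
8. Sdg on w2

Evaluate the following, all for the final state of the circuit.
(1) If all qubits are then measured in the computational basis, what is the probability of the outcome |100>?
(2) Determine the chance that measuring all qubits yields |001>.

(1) The probability of measuring |100> is 1/2 - sqrt(2)/4.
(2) A full measurement returns |001> with probability 0.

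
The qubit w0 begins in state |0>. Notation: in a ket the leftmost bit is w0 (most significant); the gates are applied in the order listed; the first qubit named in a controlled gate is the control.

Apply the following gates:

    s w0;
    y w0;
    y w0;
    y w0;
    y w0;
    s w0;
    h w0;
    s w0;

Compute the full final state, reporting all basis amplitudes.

The resulting statevector has amplitude sqrt(2)/2 on |0>, sqrt(2)*I/2 on |1>.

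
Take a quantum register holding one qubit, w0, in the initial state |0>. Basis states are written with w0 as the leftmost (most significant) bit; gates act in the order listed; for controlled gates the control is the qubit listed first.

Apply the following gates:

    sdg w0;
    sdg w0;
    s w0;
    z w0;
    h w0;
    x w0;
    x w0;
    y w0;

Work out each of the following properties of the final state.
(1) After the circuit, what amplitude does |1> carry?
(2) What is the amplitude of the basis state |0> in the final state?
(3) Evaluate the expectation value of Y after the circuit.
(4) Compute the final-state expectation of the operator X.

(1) The final state's coefficient on |1> equals sqrt(2)*I/2. Key observation: steps 6-7 multiply out to the identity, so the circuit reduces to the remaining gates.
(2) The final state's coefficient on |0> equals -sqrt(2)*I/2.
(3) In the final state, Y has expectation 0.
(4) In the final state, X has expectation -1.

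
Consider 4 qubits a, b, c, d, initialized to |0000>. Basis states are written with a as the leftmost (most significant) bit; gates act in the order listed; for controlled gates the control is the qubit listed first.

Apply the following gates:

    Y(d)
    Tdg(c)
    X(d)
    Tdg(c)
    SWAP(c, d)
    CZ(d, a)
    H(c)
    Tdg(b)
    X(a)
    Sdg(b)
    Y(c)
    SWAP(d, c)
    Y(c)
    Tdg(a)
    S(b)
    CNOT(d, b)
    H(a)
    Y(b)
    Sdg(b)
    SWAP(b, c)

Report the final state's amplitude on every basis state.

The final amplitudes are exp(3*I*pi/4)/2 on |0101>, exp(I*pi/4)/2 on |0110>, -exp(3*I*pi/4)/2 on |1101>, -exp(I*pi/4)/2 on |1110>, and 0 on every other basis state.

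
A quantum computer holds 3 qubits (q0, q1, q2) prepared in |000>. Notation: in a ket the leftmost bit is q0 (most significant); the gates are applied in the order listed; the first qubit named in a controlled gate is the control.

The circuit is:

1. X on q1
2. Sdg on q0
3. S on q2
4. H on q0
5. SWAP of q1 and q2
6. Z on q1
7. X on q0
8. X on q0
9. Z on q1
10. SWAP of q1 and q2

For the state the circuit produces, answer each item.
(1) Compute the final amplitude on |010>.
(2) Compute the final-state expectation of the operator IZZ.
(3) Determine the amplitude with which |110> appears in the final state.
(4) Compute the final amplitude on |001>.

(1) The final state's coefficient on |010> equals sqrt(2)/2.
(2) In the final state, IZZ has expectation -1.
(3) |110> carries amplitude sqrt(2)/2 in the final state.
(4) The final state's coefficient on |001> equals 0.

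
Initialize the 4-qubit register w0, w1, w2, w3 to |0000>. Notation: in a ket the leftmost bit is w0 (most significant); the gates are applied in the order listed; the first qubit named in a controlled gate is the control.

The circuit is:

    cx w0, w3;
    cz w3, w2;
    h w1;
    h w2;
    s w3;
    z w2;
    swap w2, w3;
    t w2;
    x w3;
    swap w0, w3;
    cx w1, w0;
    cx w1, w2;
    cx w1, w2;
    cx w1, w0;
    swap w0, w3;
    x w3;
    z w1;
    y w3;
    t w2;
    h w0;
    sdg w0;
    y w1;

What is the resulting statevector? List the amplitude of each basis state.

The final amplitudes are -sqrt(2)/4 on |0000>, -sqrt(2)/4 on |0001>, 0 on |0010>, 0 on |0011>, -sqrt(2)/4 on |0100>, -sqrt(2)/4 on |0101>, 0 on |0110>, 0 on |0111>, sqrt(2)*I/4 on |1000>, sqrt(2)*I/4 on |1001>, 0 on |1010>, 0 on |1011>, sqrt(2)*I/4 on |1100>, sqrt(2)*I/4 on |1101>, 0 on |1110>, 0 on |1111>. Key observation: steps 9-16 multiply out to the identity, so the circuit reduces to the remaining gates.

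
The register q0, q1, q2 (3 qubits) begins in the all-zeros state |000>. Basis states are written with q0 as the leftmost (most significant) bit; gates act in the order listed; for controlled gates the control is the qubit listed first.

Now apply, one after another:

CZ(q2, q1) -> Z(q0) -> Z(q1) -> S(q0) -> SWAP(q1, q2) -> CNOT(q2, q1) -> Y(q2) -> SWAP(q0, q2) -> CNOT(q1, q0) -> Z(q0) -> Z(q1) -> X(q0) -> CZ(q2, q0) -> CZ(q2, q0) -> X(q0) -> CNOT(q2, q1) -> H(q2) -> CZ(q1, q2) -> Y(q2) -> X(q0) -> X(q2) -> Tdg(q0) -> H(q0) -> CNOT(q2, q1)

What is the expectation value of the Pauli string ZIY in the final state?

The expectation value of ZIY is 0. Key observation: the block from step 12 through step 15 cancels to the identity and can be dropped.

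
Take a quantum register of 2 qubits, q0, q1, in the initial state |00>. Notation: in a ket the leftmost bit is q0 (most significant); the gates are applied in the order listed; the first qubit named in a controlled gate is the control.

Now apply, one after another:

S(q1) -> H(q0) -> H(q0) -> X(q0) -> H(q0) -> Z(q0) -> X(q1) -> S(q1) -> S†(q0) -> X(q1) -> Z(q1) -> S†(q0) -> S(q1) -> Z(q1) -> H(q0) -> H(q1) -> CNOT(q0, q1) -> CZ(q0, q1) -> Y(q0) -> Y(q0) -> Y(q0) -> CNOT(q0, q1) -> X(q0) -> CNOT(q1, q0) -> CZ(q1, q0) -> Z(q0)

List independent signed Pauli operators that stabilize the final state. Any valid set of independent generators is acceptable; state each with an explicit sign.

The stabilizer group can be generated by +XX, -ZZ, among other valid generating sets.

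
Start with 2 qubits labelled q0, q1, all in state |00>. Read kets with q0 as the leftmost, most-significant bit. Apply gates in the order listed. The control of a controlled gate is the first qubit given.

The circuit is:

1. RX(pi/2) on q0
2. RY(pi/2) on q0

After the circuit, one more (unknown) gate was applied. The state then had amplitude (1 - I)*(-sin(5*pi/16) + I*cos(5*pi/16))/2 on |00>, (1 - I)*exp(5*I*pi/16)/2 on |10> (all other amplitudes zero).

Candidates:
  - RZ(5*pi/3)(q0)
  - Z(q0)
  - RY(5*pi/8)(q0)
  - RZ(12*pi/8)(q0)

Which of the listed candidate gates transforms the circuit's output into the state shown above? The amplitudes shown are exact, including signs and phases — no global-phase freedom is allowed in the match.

The applied gate was RY(5*pi/8)(q0).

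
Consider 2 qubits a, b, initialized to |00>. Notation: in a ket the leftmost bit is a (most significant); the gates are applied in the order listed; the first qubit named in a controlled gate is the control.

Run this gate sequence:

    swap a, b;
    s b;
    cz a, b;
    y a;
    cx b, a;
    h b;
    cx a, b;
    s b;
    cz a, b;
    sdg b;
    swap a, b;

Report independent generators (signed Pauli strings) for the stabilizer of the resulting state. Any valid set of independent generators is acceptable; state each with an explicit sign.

The stabilizer group can be generated by -XI, -IZ, among other valid generating sets.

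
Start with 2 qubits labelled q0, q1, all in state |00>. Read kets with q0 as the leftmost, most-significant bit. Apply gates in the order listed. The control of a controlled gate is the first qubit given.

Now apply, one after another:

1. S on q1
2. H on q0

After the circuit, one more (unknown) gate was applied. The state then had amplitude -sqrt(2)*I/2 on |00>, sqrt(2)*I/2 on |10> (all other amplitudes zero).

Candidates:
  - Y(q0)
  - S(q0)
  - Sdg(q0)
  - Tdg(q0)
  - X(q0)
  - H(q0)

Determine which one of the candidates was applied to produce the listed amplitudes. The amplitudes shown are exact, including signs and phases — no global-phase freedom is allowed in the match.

The unique candidate consistent with the amplitudes is Y(q0).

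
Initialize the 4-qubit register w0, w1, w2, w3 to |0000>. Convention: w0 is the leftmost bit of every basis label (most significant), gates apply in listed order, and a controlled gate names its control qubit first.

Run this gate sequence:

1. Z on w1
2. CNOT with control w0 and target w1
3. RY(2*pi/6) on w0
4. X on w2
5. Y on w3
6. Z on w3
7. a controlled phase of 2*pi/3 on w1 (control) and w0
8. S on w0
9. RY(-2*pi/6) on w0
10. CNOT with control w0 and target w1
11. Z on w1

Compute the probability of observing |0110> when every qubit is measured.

The probability of measuring |0110> is 0.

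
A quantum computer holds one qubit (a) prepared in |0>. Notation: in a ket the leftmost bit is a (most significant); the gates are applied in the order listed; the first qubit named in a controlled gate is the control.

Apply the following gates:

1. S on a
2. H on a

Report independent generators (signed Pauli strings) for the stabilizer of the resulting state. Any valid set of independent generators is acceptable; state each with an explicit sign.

The stabilizer group can be generated by +X, among other valid generating sets.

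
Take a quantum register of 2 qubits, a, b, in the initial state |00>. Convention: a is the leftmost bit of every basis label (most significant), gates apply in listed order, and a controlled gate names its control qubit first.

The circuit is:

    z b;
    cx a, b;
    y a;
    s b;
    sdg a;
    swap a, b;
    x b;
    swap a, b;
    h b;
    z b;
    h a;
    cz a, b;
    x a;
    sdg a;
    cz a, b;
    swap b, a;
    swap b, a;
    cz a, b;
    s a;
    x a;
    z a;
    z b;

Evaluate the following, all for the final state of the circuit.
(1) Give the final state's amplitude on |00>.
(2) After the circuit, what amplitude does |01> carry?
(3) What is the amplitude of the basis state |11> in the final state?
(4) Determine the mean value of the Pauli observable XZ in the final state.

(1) The final state's coefficient on |00> equals 1/2. Key observation: gates 14-19 undo each other exactly, leaving only the rest of the circuit to track.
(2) |01> carries amplitude 1/2 in the final state.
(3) |11> carries amplitude 1/2 in the final state.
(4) The observable XZ averages to -1.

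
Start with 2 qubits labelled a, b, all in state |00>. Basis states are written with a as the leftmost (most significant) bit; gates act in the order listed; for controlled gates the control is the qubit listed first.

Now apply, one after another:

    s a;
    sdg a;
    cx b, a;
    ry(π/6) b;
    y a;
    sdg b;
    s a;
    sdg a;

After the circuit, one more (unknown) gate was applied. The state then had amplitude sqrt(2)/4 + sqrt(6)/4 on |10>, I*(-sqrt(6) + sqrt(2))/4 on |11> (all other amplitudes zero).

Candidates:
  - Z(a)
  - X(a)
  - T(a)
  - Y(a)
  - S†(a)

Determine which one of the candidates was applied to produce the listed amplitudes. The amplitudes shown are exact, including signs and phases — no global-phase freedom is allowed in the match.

The unique candidate consistent with the amplitudes is S†(a).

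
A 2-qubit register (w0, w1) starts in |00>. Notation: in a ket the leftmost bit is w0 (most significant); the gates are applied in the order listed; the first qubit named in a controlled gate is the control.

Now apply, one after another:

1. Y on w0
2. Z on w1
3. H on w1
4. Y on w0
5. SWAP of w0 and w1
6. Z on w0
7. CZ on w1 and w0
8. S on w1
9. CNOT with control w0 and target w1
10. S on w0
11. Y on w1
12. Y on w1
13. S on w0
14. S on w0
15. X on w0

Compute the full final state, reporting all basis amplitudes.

The resulting statevector has amplitude 0 on |00>, sqrt(2)*I/2 on |01>, sqrt(2)/2 on |10>, 0 on |11>.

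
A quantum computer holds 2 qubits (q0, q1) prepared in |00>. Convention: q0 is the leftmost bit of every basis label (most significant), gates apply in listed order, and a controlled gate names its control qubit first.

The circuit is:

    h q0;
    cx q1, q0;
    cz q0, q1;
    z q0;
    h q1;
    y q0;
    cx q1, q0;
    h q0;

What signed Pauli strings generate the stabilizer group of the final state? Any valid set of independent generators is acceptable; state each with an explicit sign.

The stabilizer group can be generated by +IX, +ZI, among other valid generating sets.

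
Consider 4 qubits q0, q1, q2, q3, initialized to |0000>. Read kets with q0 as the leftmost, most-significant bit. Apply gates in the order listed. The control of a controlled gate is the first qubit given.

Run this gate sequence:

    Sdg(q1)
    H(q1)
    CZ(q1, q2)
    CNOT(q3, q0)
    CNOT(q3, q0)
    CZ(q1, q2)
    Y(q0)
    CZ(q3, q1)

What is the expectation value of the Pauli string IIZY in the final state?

The expectation value of IIZY is 0.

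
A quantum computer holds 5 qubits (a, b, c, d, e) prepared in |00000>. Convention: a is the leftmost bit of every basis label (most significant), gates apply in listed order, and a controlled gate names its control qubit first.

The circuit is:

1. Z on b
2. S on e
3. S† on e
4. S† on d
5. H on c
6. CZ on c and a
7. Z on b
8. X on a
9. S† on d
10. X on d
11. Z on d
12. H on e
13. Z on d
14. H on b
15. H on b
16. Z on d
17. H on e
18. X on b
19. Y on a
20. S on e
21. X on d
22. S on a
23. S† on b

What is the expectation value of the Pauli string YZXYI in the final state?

The expectation value of YZXYI is 0. Key observation: gates 12-17 undo each other exactly, leaving only the rest of the circuit to track.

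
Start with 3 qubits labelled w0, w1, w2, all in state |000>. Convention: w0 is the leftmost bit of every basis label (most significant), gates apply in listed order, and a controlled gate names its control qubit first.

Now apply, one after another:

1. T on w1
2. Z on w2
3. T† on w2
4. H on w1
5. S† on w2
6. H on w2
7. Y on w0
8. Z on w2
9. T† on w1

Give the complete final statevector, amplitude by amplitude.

The final amplitudes are 0 on |000>, 0 on |001>, 0 on |010>, 0 on |011>, I/2 on |100>, -I/2 on |101>, exp(I*pi/4)/2 on |110>, -exp(I*pi/4)/2 on |111>.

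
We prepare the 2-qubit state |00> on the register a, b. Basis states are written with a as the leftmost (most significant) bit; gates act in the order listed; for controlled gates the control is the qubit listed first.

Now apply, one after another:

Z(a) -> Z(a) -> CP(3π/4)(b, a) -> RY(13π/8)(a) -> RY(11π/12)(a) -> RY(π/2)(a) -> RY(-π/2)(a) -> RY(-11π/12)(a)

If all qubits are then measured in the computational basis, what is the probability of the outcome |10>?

Outcome |10> occurs with probability sin(3*pi/16)**2. Key observation: steps 5-8 multiply out to the identity, so the circuit reduces to the remaining gates.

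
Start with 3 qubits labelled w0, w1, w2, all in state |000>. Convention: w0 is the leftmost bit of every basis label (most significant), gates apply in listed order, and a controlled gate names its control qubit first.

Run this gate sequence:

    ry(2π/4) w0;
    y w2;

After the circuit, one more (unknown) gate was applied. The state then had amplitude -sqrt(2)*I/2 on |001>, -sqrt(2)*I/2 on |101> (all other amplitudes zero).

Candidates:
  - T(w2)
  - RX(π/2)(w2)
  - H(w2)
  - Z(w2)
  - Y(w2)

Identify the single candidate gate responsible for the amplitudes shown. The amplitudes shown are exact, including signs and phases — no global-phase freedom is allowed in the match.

It was Z(w2) that produced the state shown.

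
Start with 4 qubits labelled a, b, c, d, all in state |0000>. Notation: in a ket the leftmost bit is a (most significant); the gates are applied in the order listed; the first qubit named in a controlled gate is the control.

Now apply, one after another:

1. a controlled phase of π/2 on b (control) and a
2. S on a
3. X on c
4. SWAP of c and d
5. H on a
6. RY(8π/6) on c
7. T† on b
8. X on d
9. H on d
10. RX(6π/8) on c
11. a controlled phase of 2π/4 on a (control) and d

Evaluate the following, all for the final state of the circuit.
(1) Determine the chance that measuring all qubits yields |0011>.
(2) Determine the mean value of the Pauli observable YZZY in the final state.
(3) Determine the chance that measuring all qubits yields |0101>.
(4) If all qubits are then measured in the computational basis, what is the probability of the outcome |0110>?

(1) The probability of measuring |0011> is 1/8 - sqrt(2)/32.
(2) The observable YZZY averages to sqrt(2)/8.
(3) A full measurement returns |0101> with probability 0.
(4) The probability of measuring |0110> is 0.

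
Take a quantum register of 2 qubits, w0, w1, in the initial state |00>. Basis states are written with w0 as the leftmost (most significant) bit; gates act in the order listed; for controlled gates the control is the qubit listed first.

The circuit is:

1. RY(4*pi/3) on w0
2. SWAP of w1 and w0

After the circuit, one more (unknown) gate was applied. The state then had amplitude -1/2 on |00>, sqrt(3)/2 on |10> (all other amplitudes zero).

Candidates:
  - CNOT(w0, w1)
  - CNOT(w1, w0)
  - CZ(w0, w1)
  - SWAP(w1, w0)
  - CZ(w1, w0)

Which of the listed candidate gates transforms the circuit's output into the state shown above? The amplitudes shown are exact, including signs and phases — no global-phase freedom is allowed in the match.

The applied gate was SWAP(w1, w0).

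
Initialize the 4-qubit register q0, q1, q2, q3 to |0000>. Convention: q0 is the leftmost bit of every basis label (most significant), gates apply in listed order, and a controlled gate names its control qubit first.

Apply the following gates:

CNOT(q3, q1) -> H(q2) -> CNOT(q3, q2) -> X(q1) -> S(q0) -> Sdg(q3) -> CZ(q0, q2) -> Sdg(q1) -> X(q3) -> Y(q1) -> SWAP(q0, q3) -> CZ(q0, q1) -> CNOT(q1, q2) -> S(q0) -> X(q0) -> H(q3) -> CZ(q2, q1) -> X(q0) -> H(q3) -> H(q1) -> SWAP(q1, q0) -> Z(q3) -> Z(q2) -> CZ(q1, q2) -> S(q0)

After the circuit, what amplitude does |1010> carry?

The amplitude on |1010> is 0.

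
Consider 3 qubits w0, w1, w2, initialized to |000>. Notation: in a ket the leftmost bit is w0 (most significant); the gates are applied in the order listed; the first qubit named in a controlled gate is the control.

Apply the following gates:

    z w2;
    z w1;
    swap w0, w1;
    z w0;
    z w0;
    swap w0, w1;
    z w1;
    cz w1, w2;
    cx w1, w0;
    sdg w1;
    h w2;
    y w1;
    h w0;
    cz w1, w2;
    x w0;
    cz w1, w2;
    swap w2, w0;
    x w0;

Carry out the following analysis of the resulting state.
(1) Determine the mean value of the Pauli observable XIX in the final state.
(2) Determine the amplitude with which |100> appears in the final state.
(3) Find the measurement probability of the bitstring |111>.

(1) The observable XIX averages to 1. Key observation: gates 2-7 undo each other exactly, leaving only the rest of the circuit to track.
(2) The amplitude on |100> is 0.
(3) A full measurement returns |111> with probability 1/4.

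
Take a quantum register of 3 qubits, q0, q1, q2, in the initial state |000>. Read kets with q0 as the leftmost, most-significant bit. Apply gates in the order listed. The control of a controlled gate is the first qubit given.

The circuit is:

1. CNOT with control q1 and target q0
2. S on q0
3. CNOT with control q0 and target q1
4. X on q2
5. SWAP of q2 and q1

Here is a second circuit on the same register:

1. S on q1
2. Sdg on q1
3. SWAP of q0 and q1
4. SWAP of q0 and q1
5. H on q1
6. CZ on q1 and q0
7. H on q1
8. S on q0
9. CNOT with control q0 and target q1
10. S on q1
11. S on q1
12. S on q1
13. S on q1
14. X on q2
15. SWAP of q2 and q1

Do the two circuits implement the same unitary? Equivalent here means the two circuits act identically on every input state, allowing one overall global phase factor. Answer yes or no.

No — the two circuits implement different unitaries, even allowing a global phase.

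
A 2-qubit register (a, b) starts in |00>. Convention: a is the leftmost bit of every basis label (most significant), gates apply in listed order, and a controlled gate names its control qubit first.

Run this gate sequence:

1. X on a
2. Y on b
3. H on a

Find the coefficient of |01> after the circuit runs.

The final state's coefficient on |01> equals sqrt(2)*I/2.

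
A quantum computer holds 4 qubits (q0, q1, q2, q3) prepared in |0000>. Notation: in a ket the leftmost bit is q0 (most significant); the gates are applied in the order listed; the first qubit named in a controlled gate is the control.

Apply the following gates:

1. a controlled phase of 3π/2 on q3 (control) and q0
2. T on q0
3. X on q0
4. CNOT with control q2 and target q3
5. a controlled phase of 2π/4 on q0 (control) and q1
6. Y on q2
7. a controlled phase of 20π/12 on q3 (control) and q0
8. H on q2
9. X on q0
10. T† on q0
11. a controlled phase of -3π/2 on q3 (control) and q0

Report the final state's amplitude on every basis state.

The final amplitudes are sqrt(2)*I/2 on |0000>, -sqrt(2)*I/2 on |0010>, and 0 on every other basis state.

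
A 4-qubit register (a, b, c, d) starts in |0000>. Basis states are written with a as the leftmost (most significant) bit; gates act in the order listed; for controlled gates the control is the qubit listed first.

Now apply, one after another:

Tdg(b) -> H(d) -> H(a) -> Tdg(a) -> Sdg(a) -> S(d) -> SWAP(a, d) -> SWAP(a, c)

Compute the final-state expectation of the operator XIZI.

The expectation value of XIZI is 0.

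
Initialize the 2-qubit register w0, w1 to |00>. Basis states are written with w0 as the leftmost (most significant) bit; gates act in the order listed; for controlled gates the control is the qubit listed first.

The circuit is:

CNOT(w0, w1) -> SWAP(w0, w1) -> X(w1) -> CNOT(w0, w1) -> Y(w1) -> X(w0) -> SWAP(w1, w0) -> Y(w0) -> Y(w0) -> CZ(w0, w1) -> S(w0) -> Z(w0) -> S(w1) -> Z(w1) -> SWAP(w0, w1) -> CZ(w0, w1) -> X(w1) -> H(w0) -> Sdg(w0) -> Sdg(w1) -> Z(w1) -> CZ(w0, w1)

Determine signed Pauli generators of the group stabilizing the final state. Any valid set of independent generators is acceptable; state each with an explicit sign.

The final state is stabilized by the group generated by -YI, -IZ; other independent generating sets are equally valid.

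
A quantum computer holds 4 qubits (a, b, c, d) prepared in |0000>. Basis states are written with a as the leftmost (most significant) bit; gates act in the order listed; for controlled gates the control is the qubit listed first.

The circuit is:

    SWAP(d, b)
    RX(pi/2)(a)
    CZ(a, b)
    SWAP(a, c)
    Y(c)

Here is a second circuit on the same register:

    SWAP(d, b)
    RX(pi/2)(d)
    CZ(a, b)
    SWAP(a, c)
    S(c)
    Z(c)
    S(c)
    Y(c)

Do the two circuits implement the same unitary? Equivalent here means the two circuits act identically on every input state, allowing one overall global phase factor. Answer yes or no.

No, they are not equivalent — no single phase factor reconciles the two unitaries.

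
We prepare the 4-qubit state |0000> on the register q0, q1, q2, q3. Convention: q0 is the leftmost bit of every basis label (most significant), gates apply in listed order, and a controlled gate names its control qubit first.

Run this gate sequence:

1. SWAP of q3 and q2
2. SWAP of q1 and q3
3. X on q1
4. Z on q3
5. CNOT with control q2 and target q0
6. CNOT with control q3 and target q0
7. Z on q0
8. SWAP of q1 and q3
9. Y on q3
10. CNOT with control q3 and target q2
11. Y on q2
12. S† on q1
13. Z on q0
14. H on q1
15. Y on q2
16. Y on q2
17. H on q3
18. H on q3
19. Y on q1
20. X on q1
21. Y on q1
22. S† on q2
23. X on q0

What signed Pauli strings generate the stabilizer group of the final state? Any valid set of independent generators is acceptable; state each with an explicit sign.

The stabilizer group can be generated by +IXII, -ZIII, -IIZI, +IIIZ, among other valid generating sets.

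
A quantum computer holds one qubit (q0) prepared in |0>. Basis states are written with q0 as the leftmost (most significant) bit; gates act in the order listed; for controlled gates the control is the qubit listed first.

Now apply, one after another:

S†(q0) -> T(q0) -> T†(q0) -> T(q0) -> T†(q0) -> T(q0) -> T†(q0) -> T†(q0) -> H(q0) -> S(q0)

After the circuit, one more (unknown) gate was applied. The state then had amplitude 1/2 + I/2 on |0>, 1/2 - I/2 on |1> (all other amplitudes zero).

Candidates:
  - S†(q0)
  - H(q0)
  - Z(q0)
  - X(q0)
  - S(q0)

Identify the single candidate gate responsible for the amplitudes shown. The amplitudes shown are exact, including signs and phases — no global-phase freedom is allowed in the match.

The applied gate was H(q0).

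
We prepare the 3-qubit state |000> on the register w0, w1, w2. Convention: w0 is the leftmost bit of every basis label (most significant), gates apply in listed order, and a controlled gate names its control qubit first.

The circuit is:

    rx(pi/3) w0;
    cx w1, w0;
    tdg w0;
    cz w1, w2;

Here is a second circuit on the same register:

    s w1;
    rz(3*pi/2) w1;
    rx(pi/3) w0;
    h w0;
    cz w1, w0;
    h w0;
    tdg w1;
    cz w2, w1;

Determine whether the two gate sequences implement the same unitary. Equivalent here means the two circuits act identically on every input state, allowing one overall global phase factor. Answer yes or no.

No, they are not equivalent — no single phase factor reconciles the two unitaries.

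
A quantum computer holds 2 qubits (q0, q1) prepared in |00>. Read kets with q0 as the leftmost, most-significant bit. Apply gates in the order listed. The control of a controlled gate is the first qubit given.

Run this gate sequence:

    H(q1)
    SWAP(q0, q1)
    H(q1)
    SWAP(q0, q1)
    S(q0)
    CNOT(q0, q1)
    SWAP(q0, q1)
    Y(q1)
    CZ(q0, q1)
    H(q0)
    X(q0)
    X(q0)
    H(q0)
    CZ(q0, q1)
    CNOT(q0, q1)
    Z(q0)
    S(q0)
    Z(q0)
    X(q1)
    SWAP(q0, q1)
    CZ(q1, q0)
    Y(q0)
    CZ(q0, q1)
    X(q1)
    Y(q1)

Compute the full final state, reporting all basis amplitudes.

After the circuit, the state carries amplitude -1/2 on |00>, 1/2 on |01>, I/2 on |10>, I/2 on |11>.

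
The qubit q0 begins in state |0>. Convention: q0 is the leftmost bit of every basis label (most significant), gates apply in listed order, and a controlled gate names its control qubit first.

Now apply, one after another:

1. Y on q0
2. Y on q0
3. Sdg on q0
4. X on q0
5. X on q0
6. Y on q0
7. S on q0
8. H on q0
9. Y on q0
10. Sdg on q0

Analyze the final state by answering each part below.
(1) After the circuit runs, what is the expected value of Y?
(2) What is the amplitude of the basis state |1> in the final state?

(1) The observable Y averages to -1.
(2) |1> carries amplitude -sqrt(2)/2 in the final state.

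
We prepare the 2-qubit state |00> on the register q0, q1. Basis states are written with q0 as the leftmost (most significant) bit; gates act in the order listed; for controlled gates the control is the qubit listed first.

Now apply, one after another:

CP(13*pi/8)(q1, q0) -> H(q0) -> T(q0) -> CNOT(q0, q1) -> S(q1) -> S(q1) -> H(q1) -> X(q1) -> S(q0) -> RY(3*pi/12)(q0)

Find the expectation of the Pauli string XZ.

In the final state, XZ has expectation -1/2.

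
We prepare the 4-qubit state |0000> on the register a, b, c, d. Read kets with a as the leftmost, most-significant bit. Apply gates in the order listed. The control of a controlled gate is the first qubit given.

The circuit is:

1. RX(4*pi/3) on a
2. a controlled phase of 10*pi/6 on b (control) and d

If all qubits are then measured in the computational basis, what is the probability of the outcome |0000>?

The probability of measuring |0000> is 1/4.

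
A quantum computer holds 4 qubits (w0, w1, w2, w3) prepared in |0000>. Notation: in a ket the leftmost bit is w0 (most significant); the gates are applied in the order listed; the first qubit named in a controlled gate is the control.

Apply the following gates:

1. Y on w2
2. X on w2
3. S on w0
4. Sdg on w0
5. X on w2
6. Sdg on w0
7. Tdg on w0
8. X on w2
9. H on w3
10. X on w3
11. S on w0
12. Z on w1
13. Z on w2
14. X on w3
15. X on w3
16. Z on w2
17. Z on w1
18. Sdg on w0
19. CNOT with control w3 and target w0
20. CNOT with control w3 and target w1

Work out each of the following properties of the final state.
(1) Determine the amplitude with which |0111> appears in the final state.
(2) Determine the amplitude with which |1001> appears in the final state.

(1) The final state's coefficient on |0111> equals 0. Key observation: gates 11-18 undo each other exactly, leaving only the rest of the circuit to track.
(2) |1001> carries amplitude 0 in the final state.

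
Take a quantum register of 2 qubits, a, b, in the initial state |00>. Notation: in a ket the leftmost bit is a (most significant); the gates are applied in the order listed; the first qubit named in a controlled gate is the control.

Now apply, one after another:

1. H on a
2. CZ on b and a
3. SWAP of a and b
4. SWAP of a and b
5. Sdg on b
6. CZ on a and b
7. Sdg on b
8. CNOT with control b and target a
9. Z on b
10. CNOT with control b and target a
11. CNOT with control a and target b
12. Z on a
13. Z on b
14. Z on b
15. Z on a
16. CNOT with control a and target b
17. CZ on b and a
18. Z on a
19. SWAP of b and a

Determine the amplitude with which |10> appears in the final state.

|10> carries amplitude 0 in the final state. Key observation: steps 11-16 multiply out to the identity, so the circuit reduces to the remaining gates.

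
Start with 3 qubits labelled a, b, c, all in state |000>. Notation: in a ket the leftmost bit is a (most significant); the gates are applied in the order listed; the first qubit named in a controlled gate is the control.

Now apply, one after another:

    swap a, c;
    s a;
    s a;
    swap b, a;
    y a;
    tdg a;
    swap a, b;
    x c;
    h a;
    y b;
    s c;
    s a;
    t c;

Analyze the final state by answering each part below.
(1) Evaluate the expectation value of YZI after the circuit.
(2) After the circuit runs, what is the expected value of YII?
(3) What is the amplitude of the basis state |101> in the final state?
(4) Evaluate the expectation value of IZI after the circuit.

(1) The expectation value of YZI is 1.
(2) In the final state, YII has expectation 1.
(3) The final state's coefficient on |101> equals -sqrt(2)/2.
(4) In the final state, IZI has expectation 1.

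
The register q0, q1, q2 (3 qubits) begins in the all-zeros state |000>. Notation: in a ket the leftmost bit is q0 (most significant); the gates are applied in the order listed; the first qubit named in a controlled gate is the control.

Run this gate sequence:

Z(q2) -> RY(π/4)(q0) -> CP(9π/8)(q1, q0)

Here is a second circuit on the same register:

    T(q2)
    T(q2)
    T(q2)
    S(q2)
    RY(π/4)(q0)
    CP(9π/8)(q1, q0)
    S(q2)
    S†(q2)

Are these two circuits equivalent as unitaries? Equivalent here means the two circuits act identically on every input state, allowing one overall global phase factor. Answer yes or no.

No: there is an input state on which the two circuits produce genuinely different outputs (not merely differing by a phase).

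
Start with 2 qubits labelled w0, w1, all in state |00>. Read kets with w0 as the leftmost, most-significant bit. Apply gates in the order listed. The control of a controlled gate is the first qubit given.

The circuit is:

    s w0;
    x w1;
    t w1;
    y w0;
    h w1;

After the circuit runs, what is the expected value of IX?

In the final state, IX has expectation -1.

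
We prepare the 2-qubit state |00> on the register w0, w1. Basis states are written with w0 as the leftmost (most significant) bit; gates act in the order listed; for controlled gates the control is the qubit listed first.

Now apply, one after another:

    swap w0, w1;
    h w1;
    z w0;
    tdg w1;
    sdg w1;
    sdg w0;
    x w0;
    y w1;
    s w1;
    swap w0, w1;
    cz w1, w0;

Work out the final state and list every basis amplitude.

The final amplitudes are 0 on |00>, sqrt(2)*exp(3*I*pi/4)/2 on |01>, 0 on |10>, sqrt(2)/2 on |11>.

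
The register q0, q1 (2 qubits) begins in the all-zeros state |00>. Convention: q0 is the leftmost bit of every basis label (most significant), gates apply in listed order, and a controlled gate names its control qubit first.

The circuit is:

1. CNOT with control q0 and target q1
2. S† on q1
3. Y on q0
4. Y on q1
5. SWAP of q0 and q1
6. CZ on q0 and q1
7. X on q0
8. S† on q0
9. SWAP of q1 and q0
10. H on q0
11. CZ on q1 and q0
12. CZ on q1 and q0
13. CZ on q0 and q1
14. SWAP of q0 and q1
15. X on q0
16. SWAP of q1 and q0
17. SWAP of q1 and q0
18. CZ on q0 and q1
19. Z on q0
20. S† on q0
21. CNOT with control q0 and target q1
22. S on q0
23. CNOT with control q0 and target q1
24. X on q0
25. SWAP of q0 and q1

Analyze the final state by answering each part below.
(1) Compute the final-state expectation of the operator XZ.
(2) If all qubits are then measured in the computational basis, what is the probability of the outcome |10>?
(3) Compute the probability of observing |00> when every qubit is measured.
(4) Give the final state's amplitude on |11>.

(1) In the final state, XZ has expectation 1.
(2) A full measurement returns |10> with probability 1/2.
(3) Outcome |00> occurs with probability 1/2.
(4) The final state's coefficient on |11> equals 0.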